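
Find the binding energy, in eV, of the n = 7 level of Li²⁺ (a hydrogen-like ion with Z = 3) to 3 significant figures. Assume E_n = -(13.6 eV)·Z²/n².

2.50 eV

E_n = −13.6 Z²/n² = −122.4/n² eV for Z = 3.
E_7 = −122.4/49 = −2.50 eV, so ionization (to E = 0) requires 2.50 eV.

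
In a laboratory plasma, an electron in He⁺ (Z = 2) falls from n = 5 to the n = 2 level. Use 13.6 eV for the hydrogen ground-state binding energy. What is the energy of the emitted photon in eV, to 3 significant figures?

The Bohr energies scale as Z², so for Z = 2: E_n = −54.40/n² eV.
E_5 = −54.40/25 = −2.176 eV and E_2 = −54.40/4 = −13.60 eV.
The photon energy is |E_5 − E_2| = 11.4 eV.

11.4 eV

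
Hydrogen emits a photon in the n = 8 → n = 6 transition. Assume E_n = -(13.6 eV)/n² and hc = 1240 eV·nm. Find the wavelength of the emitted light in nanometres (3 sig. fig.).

7500 nm

ΔE = 13.60 × (1/6² − 1/8²) = 13.60 × 0.01215 = 0.1653 eV.
λ = hc/ΔE = 1240 / 0.1653 = 7500 nm.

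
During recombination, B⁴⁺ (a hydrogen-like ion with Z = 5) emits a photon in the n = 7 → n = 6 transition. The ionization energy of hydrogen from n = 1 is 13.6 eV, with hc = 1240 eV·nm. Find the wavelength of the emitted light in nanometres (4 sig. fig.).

494.9 nm

For Z = 5 the level energies scale as Z², so the effective Rydberg energy is 13.6 × 25 = 340.0 eV.
ΔE = 340.0 × (1/6² − 1/7²) = 340.0 × 0.007370 = 2.506 eV.
λ = hc/ΔE = 1240 / 2.506 = 494.9 nm.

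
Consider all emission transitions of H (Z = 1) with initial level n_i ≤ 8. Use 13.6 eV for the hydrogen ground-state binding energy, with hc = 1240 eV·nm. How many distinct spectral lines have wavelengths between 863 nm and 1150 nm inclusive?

Enumerate all n_i → n_f pairs with 1 ≤ n_f < n_i ≤ 8 and compute λ = 1240 / [13.6·1·(1/n_f² − 1/n_i²)].
Lines falling in [863, 1150] nm: 8→3 (954.9 nm), 7→3 (1005 nm), 6→3 (1094 nm).

3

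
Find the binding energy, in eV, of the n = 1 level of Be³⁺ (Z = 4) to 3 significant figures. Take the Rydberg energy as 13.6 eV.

E_n = −13.6 Z²/n² = −217.6/n² eV for Z = 4.
E_1 = −217.6/1 = −218 eV, so ionization (to E = 0) requires 218 eV.

218 eV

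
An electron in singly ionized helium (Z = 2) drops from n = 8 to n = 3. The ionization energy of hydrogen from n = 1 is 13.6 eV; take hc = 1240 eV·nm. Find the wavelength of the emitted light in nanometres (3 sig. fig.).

For Z = 2 the level energies scale as Z², so the effective Rydberg energy is 13.6 × 4 = 54.40 eV.
ΔE = 54.40 × (1/3² − 1/8²) = 54.40 × 0.09549 = 5.194 eV.
λ = hc/ΔE = 1240 / 5.194 = 239 nm.

239 nm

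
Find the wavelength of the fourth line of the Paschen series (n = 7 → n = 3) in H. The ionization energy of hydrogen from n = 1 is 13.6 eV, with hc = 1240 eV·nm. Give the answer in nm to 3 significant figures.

1010 nm

The Paschen series terminates on n_f = 3; the fourth line has n_i = 3+4 = 7.
ΔE = 13.60 × (1/3² − 1/7²) = 1.234 eV.
λ = 1240 / 1.234 = 1010 nm.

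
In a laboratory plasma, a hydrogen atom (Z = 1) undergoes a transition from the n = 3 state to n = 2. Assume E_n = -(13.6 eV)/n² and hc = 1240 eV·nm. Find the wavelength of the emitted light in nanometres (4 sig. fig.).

656.5 nm

ΔE = 13.60 × (1/2² − 1/3²) = 13.60 × 0.1389 = 1.889 eV.
λ = hc/ΔE = 1240 / 1.889 = 656.5 nm.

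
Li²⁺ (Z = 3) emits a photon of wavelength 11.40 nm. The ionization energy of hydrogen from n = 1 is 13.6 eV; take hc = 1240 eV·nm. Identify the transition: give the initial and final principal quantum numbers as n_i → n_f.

n_i = 3, n_f = 1

The photon energy is ΔE = hc/λ = 1240 / 11.40 = 108.8 eV.
With Z = 3, ΔE = 122.4 × (1/n_f² − 1/n_i²), so 1/n_f² − 1/n_i² = 0.8887.
Trying n_f = 1 gives 1/n_i² = 0.1113, i.e. n_i ≈ 3; this pair matches.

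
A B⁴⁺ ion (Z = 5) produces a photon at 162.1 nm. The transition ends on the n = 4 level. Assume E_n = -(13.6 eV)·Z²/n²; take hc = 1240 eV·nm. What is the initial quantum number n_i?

The photon energy is ΔE = hc/λ = 1240 / 162.1 = 7.650 eV.
With Z = 5, ΔE = 340.0 × (1/n_f² − 1/n_i²), so 1/n_f² − 1/n_i² = 0.02250.
With n_f = 4: 1/n_i² = 1/16 − 0.02250 = 0.04000, so n_i ≈ 5.00.

n_i = 5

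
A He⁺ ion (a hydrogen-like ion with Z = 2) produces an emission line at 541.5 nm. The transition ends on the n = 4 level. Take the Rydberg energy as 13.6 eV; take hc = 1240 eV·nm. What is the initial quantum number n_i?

The photon energy is ΔE = hc/λ = 1240 / 541.5 = 2.290 eV.
With Z = 2, ΔE = 54.40 × (1/n_f² − 1/n_i²), so 1/n_f² − 1/n_i² = 0.04209.
With n_f = 4: 1/n_i² = 1/16 − 0.04209 = 0.02041, so n_i ≈ 7.00.

n_i = 7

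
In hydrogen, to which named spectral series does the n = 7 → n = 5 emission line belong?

The series is set by the lower level: n_f = 5 is the Pfund series.

Pfund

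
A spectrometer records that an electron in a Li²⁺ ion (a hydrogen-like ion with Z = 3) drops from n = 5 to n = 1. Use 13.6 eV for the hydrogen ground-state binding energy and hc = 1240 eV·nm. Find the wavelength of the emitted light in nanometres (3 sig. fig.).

10.6 nm

For Z = 3 the level energies scale as Z², so the effective Rydberg energy is 13.6 × 9 = 122.4 eV.
ΔE = 122.4 × (1/1² − 1/5²) = 122.4 × 0.9600 = 117.5 eV.
λ = hc/ΔE = 1240 / 117.5 = 10.6 nm.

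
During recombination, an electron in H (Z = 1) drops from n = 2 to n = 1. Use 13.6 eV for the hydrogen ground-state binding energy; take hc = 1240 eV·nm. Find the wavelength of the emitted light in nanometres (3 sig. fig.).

ΔE = 13.60 × (1/1² − 1/2²) = 13.60 × 0.7500 = 10.20 eV.
λ = hc/ΔE = 1240 / 10.20 = 122 nm.
This line belongs to the Lyman series.

122 nm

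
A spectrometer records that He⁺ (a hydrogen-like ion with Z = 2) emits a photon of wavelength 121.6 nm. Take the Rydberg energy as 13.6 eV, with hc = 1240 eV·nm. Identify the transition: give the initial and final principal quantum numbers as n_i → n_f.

The photon energy is ΔE = hc/λ = 1240 / 121.6 = 10.20 eV.
With Z = 2, ΔE = 54.40 × (1/n_f² − 1/n_i²), so 1/n_f² − 1/n_i² = 0.1875.
Trying n_f = 2 gives 1/n_i² = 0.06255, i.e. n_i ≈ 4; this pair matches.

n_i = 4, n_f = 2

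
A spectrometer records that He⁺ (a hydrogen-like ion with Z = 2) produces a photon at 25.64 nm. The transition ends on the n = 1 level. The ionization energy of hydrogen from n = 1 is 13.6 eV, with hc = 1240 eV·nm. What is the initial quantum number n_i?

n_i = 3

The photon energy is ΔE = hc/λ = 1240 / 25.64 = 48.36 eV.
With Z = 2, ΔE = 54.40 × (1/n_f² − 1/n_i²), so 1/n_f² − 1/n_i² = 0.8890.
With n_f = 1: 1/n_i² = 1/1 − 0.8890 = 0.1110, so n_i ≈ 3.00.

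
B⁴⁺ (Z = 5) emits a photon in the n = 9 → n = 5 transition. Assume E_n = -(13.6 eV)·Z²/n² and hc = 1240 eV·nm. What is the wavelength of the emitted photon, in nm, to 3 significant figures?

132 nm

For Z = 5 the level energies scale as Z², so the effective Rydberg energy is 13.6 × 25 = 340.0 eV.
ΔE = 340.0 × (1/5² − 1/9²) = 340.0 × 0.02765 = 9.402 eV.
λ = hc/ΔE = 1240 / 9.402 = 132 nm.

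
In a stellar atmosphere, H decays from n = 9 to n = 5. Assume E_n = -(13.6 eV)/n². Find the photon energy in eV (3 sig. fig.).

0.376 eV

E_9 = −13.60/81 = −0.1679 eV and E_5 = −13.60/25 = −0.5440 eV.
The photon energy is |E_9 − E_5| = 0.376 eV.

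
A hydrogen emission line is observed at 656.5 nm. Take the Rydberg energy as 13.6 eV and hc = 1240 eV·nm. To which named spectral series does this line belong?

Balmer

ΔE = 1240/656.5 = 1.889 eV.
This matches 13.6 × (1/2² − 1/3²), so n_f = 2: the Balmer series.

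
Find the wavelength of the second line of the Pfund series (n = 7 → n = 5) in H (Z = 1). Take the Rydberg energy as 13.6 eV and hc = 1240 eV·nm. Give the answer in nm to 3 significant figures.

4650 nm

The Pfund series terminates on n_f = 5; the second line has n_i = 5+2 = 7.
ΔE = 13.60 × (1/5² − 1/7²) = 0.2664 eV.
λ = 1240 / 0.2664 = 4650 nm.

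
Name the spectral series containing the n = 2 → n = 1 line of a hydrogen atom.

The series is set by the lower level: n_f = 1 is the Lyman series.

Lyman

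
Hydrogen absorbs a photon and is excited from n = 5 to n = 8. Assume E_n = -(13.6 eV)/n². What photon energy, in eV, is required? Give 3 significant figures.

E_8 = −13.60/64 = −0.2125 eV and E_5 = −13.60/25 = −0.5440 eV.
The photon energy is |E_8 − E_5| = 0.332 eV.

0.332 eV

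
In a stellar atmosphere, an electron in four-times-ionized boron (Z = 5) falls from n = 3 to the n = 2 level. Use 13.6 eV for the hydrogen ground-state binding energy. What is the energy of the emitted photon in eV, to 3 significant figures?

The Bohr energies scale as Z², so for Z = 5: E_n = −340.0/n² eV.
E_3 = −340.0/9 = −37.78 eV and E_2 = −340.0/4 = −85.00 eV.
The photon energy is |E_3 − E_2| = 47.2 eV.

47.2 eV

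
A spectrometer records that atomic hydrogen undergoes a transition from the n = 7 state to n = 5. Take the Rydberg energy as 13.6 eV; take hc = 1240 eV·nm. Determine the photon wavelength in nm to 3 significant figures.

4650 nm

ΔE = 13.60 × (1/5² − 1/7²) = 13.60 × 0.01959 = 0.2664 eV.
λ = hc/ΔE = 1240 / 0.2664 = 4650 nm.
This line belongs to the Pfund series.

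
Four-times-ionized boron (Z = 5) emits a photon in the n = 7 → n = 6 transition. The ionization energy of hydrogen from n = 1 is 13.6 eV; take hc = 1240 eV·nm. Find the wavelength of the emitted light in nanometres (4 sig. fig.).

494.9 nm

For Z = 5 the level energies scale as Z², so the effective Rydberg energy is 13.6 × 25 = 340.0 eV.
ΔE = 340.0 × (1/6² − 1/7²) = 340.0 × 0.007370 = 2.506 eV.
λ = hc/ΔE = 1240 / 2.506 = 494.9 nm.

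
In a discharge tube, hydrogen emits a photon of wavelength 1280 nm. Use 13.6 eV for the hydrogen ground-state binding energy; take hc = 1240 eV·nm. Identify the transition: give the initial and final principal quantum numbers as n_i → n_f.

The photon energy is ΔE = hc/λ = 1240 / 1280 = 0.9688 eV.
With Z = 1, ΔE = 13.60 × (1/n_f² − 1/n_i²), so 1/n_f² − 1/n_i² = 0.07123.
Trying n_f = 3 gives 1/n_i² = 0.03988, i.e. n_i ≈ 5; this pair matches.

n_i = 5, n_f = 3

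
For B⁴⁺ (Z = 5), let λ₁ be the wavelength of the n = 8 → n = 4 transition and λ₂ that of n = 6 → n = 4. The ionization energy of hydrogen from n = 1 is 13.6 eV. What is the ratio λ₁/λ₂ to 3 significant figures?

λ ∝ 1/ΔE ∝ 1/(1/n_f² − 1/n_i²), and the Z² and hc factors cancel in the ratio.
λ₁/λ₂ = (1/4² − 1/6²)/(1/4² − 1/8²) = 0.03472/0.04688 = 0.741.

0.741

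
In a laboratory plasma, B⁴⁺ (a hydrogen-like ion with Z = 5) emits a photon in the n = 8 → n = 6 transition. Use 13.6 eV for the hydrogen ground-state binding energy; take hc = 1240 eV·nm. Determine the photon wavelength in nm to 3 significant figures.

For Z = 5 the level energies scale as Z², so the effective Rydberg energy is 13.6 × 25 = 340.0 eV.
ΔE = 340.0 × (1/6² − 1/8²) = 340.0 × 0.01215 = 4.132 eV.
λ = hc/ΔE = 1240 / 4.132 = 300 nm.

300 nm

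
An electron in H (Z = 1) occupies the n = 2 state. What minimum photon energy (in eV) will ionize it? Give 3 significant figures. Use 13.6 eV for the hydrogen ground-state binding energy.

3.40 eV

E_2 = −13.60/4 = −3.40 eV, so ionization (to E = 0) requires 3.40 eV.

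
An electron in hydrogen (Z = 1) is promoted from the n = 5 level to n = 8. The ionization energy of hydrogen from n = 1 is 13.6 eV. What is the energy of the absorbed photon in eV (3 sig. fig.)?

0.332 eV

E_8 = −13.60/64 = −0.2125 eV and E_5 = −13.60/25 = −0.5440 eV.
The photon energy is |E_8 − E_5| = 0.332 eV.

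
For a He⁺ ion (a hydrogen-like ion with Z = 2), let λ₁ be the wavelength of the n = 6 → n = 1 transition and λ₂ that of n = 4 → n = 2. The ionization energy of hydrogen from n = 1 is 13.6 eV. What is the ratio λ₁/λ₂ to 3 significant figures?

0.193

λ ∝ 1/ΔE ∝ 1/(1/n_f² − 1/n_i²), and the Z² and hc factors cancel in the ratio.
λ₁/λ₂ = (1/2² − 1/4²)/(1/1² − 1/6²) = 0.1875/0.9722 = 0.193.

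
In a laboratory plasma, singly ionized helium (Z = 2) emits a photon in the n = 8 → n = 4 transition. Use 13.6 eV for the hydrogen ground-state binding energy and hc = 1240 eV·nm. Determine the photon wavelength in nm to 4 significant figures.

For Z = 2 the level energies scale as Z², so the effective Rydberg energy is 13.6 × 4 = 54.40 eV.
ΔE = 54.40 × (1/4² − 1/8²) = 54.40 × 0.04688 = 2.550 eV.
λ = hc/ΔE = 1240 / 2.550 = 486.3 nm.

486.3 nm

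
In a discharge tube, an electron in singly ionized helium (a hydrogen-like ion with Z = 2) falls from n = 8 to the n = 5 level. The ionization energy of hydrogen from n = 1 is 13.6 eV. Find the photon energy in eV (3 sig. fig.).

1.33 eV

The Bohr energies scale as Z², so for Z = 2: E_n = −54.40/n² eV.
E_8 = −54.40/64 = −0.8500 eV and E_5 = −54.40/25 = −2.176 eV.
The photon energy is |E_8 − E_5| = 1.33 eV.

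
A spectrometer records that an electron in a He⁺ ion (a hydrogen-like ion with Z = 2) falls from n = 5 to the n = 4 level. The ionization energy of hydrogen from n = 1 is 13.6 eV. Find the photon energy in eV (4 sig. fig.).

The Bohr energies scale as Z², so for Z = 2: E_n = −54.40/n² eV.
E_5 = −54.40/25 = −2.176 eV and E_4 = −54.40/16 = −3.400 eV.
The photon energy is |E_5 − E_4| = 1.224 eV.

1.224 eV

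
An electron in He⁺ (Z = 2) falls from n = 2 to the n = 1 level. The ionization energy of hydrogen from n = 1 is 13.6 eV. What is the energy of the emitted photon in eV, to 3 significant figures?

40.8 eV

The Bohr energies scale as Z², so for Z = 2: E_n = −54.40/n² eV.
E_2 = −54.40/4 = −13.60 eV and E_1 = −54.40/1 = −54.40 eV.
The photon energy is |E_2 − E_1| = 40.8 eV.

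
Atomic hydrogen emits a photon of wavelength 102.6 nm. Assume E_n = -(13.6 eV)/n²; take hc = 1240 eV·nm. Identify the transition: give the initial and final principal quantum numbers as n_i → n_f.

n_i = 3, n_f = 1

The photon energy is ΔE = hc/λ = 1240 / 102.6 = 12.09 eV.
With Z = 1, ΔE = 13.60 × (1/n_f² − 1/n_i²), so 1/n_f² − 1/n_i² = 0.8887.
Trying n_f = 1 gives 1/n_i² = 0.1113, i.e. n_i ≈ 3; this pair matches.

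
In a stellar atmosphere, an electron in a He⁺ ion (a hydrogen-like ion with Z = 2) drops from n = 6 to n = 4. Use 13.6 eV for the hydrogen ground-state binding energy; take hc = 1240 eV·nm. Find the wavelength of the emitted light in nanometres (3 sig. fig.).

656 nm

For Z = 2 the level energies scale as Z², so the effective Rydberg energy is 13.6 × 4 = 54.40 eV.
ΔE = 54.40 × (1/4² − 1/6²) = 54.40 × 0.03472 = 1.889 eV.
λ = hc/ΔE = 1240 / 1.889 = 656 nm.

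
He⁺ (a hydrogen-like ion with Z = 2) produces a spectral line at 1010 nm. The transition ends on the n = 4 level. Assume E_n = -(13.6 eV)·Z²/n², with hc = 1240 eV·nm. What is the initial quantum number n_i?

n_i = 5

The photon energy is ΔE = hc/λ = 1240 / 1010 = 1.228 eV.
With Z = 2, ΔE = 54.40 × (1/n_f² − 1/n_i²), so 1/n_f² − 1/n_i² = 0.02257.
With n_f = 4: 1/n_i² = 1/16 − 0.02257 = 0.03993, so n_i ≈ 5.00.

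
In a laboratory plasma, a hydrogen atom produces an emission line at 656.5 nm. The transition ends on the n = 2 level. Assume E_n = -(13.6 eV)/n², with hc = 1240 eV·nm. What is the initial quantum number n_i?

The photon energy is ΔE = hc/λ = 1240 / 656.5 = 1.889 eV.
With Z = 1, ΔE = 13.60 × (1/n_f² − 1/n_i²), so 1/n_f² − 1/n_i² = 0.1389.
With n_f = 2: 1/n_i² = 1/4 − 0.1389 = 0.1111, so n_i ≈ 3.00.

n_i = 3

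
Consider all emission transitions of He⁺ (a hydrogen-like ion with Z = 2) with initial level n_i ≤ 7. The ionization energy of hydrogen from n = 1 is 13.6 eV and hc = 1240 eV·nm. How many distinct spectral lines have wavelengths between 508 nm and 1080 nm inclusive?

Enumerate all n_i → n_f pairs with 1 ≤ n_f < n_i ≤ 7 and compute λ = 1240 / [13.6·4·(1/n_f² − 1/n_i²)].
Lines falling in [508, 1080] nm: 7→4 (541.5 nm), 6→4 (656.5 nm), 5→4 (1013 nm).

3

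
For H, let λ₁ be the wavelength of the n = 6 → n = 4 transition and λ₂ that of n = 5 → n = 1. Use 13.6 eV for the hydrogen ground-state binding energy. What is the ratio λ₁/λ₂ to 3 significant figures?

λ ∝ 1/ΔE ∝ 1/(1/n_f² − 1/n_i²), and the Z² and hc factors cancel in the ratio.
λ₁/λ₂ = (1/1² − 1/5²)/(1/4² − 1/6²) = 0.9600/0.03472 = 27.6.

27.6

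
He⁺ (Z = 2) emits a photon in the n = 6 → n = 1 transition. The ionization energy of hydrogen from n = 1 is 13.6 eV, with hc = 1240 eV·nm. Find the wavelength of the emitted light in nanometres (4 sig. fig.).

23.45 nm

For Z = 2 the level energies scale as Z², so the effective Rydberg energy is 13.6 × 4 = 54.40 eV.
ΔE = 54.40 × (1/1² − 1/6²) = 54.40 × 0.9722 = 52.89 eV.
λ = hc/ΔE = 1240 / 52.89 = 23.45 nm.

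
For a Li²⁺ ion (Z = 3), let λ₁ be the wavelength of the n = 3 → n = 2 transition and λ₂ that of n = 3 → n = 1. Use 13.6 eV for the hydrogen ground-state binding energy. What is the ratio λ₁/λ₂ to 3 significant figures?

λ ∝ 1/ΔE ∝ 1/(1/n_f² − 1/n_i²), and the Z² and hc factors cancel in the ratio.
λ₁/λ₂ = (1/1² − 1/3²)/(1/2² − 1/3²) = 0.8889/0.1389 = 6.40.

6.40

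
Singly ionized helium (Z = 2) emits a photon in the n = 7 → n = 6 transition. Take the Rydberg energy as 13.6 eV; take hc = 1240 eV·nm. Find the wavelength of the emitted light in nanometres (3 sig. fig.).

3090 nm

For Z = 2 the level energies scale as Z², so the effective Rydberg energy is 13.6 × 4 = 54.40 eV.
ΔE = 54.40 × (1/6² − 1/7²) = 54.40 × 0.007370 = 0.4009 eV.
λ = hc/ΔE = 1240 / 0.4009 = 3090 nm.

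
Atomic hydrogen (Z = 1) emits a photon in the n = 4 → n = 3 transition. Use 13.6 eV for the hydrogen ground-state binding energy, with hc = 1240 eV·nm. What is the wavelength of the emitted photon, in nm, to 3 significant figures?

1880 nm

ΔE = 13.60 × (1/3² − 1/4²) = 13.60 × 0.04861 = 0.6611 eV.
λ = hc/ΔE = 1240 / 0.6611 = 1880 nm.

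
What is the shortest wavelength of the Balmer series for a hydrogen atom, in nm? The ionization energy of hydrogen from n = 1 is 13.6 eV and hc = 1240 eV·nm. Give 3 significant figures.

The Balmer series has lower level n_f = 2; the series limit corresponds to n_i → ∞.
ΔE_max = 13.6 × 1 / 2² = 3.400 eV.
λ_min = 1240 / 3.400 = 365 nm.

365 nm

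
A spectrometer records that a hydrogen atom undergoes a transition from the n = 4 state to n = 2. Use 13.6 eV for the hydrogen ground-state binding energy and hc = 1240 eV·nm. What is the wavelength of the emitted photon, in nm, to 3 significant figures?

486 nm

ΔE = 13.60 × (1/2² − 1/4²) = 13.60 × 0.1875 = 2.550 eV.
λ = hc/ΔE = 1240 / 2.550 = 486 nm.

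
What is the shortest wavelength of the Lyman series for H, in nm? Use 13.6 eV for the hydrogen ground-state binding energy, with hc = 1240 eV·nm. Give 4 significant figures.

91.18 nm

The Lyman series has lower level n_f = 1; the series limit corresponds to n_i → ∞.
ΔE_max = 13.6 × 1 / 1² = 13.60 eV.
λ_min = 1240 / 13.60 = 91.18 nm.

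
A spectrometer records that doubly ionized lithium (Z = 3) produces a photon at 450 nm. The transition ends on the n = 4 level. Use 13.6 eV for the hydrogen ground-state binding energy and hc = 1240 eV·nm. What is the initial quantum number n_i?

The photon energy is ΔE = hc/λ = 1240 / 450 = 2.756 eV.
With Z = 3, ΔE = 122.4 × (1/n_f² − 1/n_i²), so 1/n_f² − 1/n_i² = 0.02251.
With n_f = 4: 1/n_i² = 1/16 − 0.02251 = 0.03999, so n_i ≈ 5.00.

n_i = 5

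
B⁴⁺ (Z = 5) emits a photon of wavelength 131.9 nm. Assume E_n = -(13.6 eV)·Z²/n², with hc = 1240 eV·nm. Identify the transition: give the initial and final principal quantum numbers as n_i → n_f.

n_i = 9, n_f = 5

The photon energy is ΔE = hc/λ = 1240 / 131.9 = 9.401 eV.
With Z = 5, ΔE = 340.0 × (1/n_f² − 1/n_i²), so 1/n_f² − 1/n_i² = 0.02765.
Trying n_f = 5 gives 1/n_i² = 0.01235, i.e. n_i ≈ 9; this pair matches.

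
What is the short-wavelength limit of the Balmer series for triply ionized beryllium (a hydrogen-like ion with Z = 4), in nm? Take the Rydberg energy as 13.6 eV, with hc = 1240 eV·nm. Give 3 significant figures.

22.8 nm

The Balmer series has lower level n_f = 2; the series limit corresponds to n_i → ∞.
ΔE_max = 13.6 × 16 / 2² = 54.40 eV.
λ_min = 1240 / 54.40 = 22.8 nm.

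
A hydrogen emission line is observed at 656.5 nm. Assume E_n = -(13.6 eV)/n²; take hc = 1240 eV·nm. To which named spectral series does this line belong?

ΔE = 1240/656.5 = 1.889 eV.
This matches 13.6 × (1/2² − 1/3²), so n_f = 2: the Balmer series.

Balmer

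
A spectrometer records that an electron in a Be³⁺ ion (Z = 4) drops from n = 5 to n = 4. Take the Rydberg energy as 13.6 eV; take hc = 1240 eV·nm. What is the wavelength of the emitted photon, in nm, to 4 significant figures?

For Z = 4 the level energies scale as Z², so the effective Rydberg energy is 13.6 × 16 = 217.6 eV.
ΔE = 217.6 × (1/4² − 1/5²) = 217.6 × 0.02250 = 4.896 eV.
λ = hc/ΔE = 1240 / 4.896 = 253.3 nm.

253.3 nm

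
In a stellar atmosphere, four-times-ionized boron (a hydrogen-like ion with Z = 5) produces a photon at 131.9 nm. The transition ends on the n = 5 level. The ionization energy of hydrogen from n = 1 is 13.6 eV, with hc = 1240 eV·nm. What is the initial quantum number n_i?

The photon energy is ΔE = hc/λ = 1240 / 131.9 = 9.401 eV.
With Z = 5, ΔE = 340.0 × (1/n_f² − 1/n_i²), so 1/n_f² − 1/n_i² = 0.02765.
With n_f = 5: 1/n_i² = 1/25 − 0.02765 = 0.01235, so n_i ≈ 9.00.

n_i = 9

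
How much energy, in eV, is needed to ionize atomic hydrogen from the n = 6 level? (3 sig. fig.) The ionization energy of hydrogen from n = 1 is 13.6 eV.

0.378 eV

E_6 = −13.60/36 = −0.378 eV, so ionization (to E = 0) requires 0.378 eV.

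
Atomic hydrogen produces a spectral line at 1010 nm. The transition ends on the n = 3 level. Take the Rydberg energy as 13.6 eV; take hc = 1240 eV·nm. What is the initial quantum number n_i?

The photon energy is ΔE = hc/λ = 1240 / 1010 = 1.228 eV.
With Z = 1, ΔE = 13.60 × (1/n_f² − 1/n_i²), so 1/n_f² − 1/n_i² = 0.09027.
With n_f = 3: 1/n_i² = 1/9 − 0.09027 = 0.02084, so n_i ≈ 6.93.

n_i = 7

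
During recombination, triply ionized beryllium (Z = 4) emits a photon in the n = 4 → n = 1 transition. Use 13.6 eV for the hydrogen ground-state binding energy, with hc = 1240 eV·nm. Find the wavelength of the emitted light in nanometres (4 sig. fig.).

For Z = 4 the level energies scale as Z², so the effective Rydberg energy is 13.6 × 16 = 217.6 eV.
ΔE = 217.6 × (1/1² − 1/4²) = 217.6 × 0.9375 = 204.0 eV.
λ = hc/ΔE = 1240 / 204.0 = 6.078 nm.

6.078 nm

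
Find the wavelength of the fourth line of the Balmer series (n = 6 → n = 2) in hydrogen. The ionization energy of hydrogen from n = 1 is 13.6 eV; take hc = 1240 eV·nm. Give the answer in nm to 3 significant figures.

The Balmer series terminates on n_f = 2; the fourth line has n_i = 2+4 = 6.
ΔE = 13.60 × (1/2² − 1/6²) = 3.022 eV.
λ = 1240 / 3.022 = 410 nm.

410 nm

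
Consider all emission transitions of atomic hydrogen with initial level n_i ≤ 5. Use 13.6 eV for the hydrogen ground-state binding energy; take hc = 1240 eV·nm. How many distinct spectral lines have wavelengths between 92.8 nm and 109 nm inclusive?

Enumerate all n_i → n_f pairs with 1 ≤ n_f < n_i ≤ 5 and compute λ = 1240 / [13.6·1·(1/n_f² − 1/n_i²)].
Lines falling in [92.8, 109] nm: 5→1 (94.98 nm), 4→1 (97.25 nm), 3→1 (102.6 nm).

3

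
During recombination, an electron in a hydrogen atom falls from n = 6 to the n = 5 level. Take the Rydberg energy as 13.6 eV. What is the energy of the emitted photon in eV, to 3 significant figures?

E_6 = −13.60/36 = −0.3778 eV and E_5 = −13.60/25 = −0.5440 eV.
The photon energy is |E_6 − E_5| = 0.166 eV.

0.166 eV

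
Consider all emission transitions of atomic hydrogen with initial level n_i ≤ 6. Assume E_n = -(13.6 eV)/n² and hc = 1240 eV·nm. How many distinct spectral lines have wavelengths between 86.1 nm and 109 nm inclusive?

Enumerate all n_i → n_f pairs with 1 ≤ n_f < n_i ≤ 6 and compute λ = 1240 / [13.6·1·(1/n_f² − 1/n_i²)].
Lines falling in [86.1, 109] nm: 6→1 (93.78 nm), 5→1 (94.98 nm), 4→1 (97.25 nm), 3→1 (102.6 nm).

4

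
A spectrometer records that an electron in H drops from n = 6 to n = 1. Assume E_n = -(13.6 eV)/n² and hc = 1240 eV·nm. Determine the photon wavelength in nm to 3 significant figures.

ΔE = 13.60 × (1/1² − 1/6²) = 13.60 × 0.9722 = 13.22 eV.
λ = hc/ΔE = 1240 / 13.22 = 93.8 nm.
This line belongs to the Lyman series.

93.8 nm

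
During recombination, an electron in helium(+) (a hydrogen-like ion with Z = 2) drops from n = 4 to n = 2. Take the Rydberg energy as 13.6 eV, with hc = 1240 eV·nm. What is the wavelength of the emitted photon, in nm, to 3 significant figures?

122 nm

For Z = 2 the level energies scale as Z², so the effective Rydberg energy is 13.6 × 4 = 54.40 eV.
ΔE = 54.40 × (1/2² − 1/4²) = 54.40 × 0.1875 = 10.20 eV.
λ = hc/ΔE = 1240 / 10.20 = 122 nm.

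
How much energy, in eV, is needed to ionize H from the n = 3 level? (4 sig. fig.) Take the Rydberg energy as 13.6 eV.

E_3 = −13.60/9 = −1.511 eV, so ionization (to E = 0) requires 1.511 eV.

1.511 eV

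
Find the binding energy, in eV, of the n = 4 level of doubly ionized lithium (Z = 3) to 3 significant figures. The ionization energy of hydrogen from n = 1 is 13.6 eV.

E_n = −13.6 Z²/n² = −122.4/n² eV for Z = 3.
E_4 = −122.4/16 = −7.65 eV, so ionization (to E = 0) requires 7.65 eV.

7.65 eV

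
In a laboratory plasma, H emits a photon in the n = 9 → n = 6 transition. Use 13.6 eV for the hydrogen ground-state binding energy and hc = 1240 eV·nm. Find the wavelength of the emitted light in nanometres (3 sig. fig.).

ΔE = 13.60 × (1/6² − 1/9²) = 13.60 × 0.01543 = 0.2099 eV.
λ = hc/ΔE = 1240 / 0.2099 = 5910 nm.

5910 nm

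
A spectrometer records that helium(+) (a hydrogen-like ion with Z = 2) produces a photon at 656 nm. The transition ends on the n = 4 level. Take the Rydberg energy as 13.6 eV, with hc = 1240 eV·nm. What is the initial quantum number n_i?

n_i = 6

The photon energy is ΔE = hc/λ = 1240 / 656 = 1.890 eV.
With Z = 2, ΔE = 54.40 × (1/n_f² − 1/n_i²), so 1/n_f² − 1/n_i² = 0.03475.
With n_f = 4: 1/n_i² = 1/16 − 0.03475 = 0.02775, so n_i ≈ 6.00.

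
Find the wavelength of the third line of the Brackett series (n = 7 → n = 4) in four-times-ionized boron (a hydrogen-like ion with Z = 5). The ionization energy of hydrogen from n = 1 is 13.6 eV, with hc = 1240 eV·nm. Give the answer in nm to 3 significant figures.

86.6 nm

The Brackett series terminates on n_f = 4; the third line has n_i = 4+3 = 7.
ΔE = 340.0 × (1/4² − 1/7²) = 14.31 eV.
λ = 1240 / 14.31 = 86.6 nm.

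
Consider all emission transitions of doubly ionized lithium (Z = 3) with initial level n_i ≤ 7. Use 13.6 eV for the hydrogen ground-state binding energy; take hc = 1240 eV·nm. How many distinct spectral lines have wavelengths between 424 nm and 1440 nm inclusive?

Enumerate all n_i → n_f pairs with 1 ≤ n_f < n_i ≤ 7 and compute λ = 1240 / [13.6·9·(1/n_f² − 1/n_i²)].
Lines falling in [424, 1440] nm: 5→4 (450.3 nm), 7→5 (517.1 nm), 6→5 (828.9 nm), 7→6 (1375 nm).

4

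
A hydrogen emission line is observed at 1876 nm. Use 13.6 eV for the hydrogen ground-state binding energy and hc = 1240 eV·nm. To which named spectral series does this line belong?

ΔE = 1240/1876 = 0.6610 eV.
This matches 13.6 × (1/3² − 1/4²), so n_f = 3: the Paschen series.

Paschen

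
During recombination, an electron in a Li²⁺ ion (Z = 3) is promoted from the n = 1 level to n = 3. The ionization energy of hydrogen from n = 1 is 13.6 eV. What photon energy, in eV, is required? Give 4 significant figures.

108.8 eV

The Bohr energies scale as Z², so for Z = 3: E_n = −122.4/n² eV.
E_3 = −122.4/9 = −13.60 eV and E_1 = −122.4/1 = −122.4 eV.
The photon energy is |E_3 − E_1| = 108.8 eV.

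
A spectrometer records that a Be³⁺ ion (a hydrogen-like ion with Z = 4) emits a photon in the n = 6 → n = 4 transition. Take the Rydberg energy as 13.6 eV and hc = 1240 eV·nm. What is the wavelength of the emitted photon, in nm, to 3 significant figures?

164 nm

For Z = 4 the level energies scale as Z², so the effective Rydberg energy is 13.6 × 16 = 217.6 eV.
ΔE = 217.6 × (1/4² − 1/6²) = 217.6 × 0.03472 = 7.556 eV.
λ = hc/ΔE = 1240 / 7.556 = 164 nm.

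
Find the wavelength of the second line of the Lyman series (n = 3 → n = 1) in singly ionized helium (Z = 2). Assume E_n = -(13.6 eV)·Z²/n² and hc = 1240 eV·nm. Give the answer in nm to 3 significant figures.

25.6 nm

The Lyman series terminates on n_f = 1; the second line has n_i = 1+2 = 3.
ΔE = 54.40 × (1/1² − 1/3²) = 48.36 eV.
λ = 1240 / 48.36 = 25.6 nm.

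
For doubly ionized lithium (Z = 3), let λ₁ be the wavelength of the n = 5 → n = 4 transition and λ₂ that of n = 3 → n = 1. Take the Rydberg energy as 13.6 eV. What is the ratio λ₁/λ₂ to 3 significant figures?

39.5

λ ∝ 1/ΔE ∝ 1/(1/n_f² − 1/n_i²), and the Z² and hc factors cancel in the ratio.
λ₁/λ₂ = (1/1² − 1/3²)/(1/4² − 1/5²) = 0.8889/0.02250 = 39.5.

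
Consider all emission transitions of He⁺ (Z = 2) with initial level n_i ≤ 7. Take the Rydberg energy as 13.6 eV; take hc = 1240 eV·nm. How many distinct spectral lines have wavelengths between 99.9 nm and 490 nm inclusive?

8

Enumerate all n_i → n_f pairs with 1 ≤ n_f < n_i ≤ 7 and compute λ = 1240 / [13.6·4·(1/n_f² − 1/n_i²)].
Lines falling in [99.9, 490] nm: 6→2 (102.6 nm), 5→2 (108.5 nm), 4→2 (121.6 nm), 3→2 (164.1 nm), 7→3 (251.3 nm), 6→3 (273.5 nm), 5→3 (320.5 nm), 4→3 (468.9 nm).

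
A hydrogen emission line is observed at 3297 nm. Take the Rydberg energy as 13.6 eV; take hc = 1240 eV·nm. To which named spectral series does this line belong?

Pfund

ΔE = 1240/3297 = 0.3761 eV.
This matches 13.6 × (1/5² − 1/9²), so n_f = 5: the Pfund series.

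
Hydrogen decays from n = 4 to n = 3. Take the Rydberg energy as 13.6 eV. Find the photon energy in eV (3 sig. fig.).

E_4 = −13.60/16 = −0.8500 eV and E_3 = −13.60/9 = −1.511 eV.
The photon energy is |E_4 − E_3| = 0.661 eV.

0.661 eV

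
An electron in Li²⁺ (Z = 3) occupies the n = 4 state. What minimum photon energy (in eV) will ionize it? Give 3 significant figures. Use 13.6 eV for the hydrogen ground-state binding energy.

E_n = −13.6 Z²/n² = −122.4/n² eV for Z = 3.
E_4 = −122.4/16 = −7.65 eV, so ionization (to E = 0) requires 7.65 eV.

7.65 eV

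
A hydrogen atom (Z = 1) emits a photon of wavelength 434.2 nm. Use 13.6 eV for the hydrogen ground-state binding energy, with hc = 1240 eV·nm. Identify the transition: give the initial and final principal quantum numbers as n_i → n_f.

n_i = 5, n_f = 2

The photon energy is ΔE = hc/λ = 1240 / 434.2 = 2.856 eV.
With Z = 1, ΔE = 13.60 × (1/n_f² − 1/n_i²), so 1/n_f² − 1/n_i² = 0.2100.
Trying n_f = 2 gives 1/n_i² = 0.04001, i.e. n_i ≈ 5; this pair matches.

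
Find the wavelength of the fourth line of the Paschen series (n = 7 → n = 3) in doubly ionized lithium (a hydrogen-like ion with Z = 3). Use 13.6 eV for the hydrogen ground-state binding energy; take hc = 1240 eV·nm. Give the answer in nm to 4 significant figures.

111.7 nm

The Paschen series terminates on n_f = 3; the fourth line has n_i = 3+4 = 7.
ΔE = 122.4 × (1/3² − 1/7²) = 11.10 eV.
λ = 1240 / 11.10 = 111.7 nm.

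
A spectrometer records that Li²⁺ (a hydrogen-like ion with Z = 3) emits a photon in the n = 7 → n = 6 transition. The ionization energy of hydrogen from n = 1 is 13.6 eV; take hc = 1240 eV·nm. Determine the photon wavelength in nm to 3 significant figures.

1370 nm

For Z = 3 the level energies scale as Z², so the effective Rydberg energy is 13.6 × 9 = 122.4 eV.
ΔE = 122.4 × (1/6² − 1/7²) = 122.4 × 0.007370 = 0.9020 eV.
λ = hc/ΔE = 1240 / 0.9020 = 1370 nm.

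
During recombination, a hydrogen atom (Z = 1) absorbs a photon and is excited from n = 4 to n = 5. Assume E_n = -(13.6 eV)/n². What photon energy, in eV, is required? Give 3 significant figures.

E_5 = −13.60/25 = −0.5440 eV and E_4 = −13.60/16 = −0.8500 eV.
The photon energy is |E_5 − E_4| = 0.306 eV.

0.306 eV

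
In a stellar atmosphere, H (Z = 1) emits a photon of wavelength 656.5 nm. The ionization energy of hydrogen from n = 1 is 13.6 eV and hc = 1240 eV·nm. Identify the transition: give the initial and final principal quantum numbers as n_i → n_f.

The photon energy is ΔE = hc/λ = 1240 / 656.5 = 1.889 eV.
With Z = 1, ΔE = 13.60 × (1/n_f² − 1/n_i²), so 1/n_f² − 1/n_i² = 0.1389.
Trying n_f = 2 gives 1/n_i² = 0.1111, i.e. n_i ≈ 3; this pair matches.

n_i = 3, n_f = 2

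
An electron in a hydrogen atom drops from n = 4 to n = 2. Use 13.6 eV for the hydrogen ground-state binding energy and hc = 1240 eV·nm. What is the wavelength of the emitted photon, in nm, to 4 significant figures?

486.3 nm

ΔE = 13.60 × (1/2² − 1/4²) = 13.60 × 0.1875 = 2.550 eV.
λ = hc/ΔE = 1240 / 2.550 = 486.3 nm.
This line belongs to the Balmer series.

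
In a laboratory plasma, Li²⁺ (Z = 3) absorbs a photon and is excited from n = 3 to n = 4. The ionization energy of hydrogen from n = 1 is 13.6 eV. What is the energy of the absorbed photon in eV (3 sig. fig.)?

5.95 eV

The Bohr energies scale as Z², so for Z = 3: E_n = −122.4/n² eV.
E_4 = −122.4/16 = −7.650 eV and E_3 = −122.4/9 = −13.60 eV.
The photon energy is |E_4 − E_3| = 5.95 eV.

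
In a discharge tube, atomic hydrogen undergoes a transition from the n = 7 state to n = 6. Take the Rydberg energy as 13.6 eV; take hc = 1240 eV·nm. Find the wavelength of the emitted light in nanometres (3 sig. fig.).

12400 nm

ΔE = 13.60 × (1/6² − 1/7²) = 13.60 × 0.007370 = 0.1002 eV.
λ = hc/ΔE = 1240 / 0.1002 = 12400 nm.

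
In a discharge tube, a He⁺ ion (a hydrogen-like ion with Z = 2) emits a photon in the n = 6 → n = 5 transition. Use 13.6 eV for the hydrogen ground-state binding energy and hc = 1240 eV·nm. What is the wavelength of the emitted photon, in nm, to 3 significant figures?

For Z = 2 the level energies scale as Z², so the effective Rydberg energy is 13.6 × 4 = 54.40 eV.
ΔE = 54.40 × (1/5² − 1/6²) = 54.40 × 0.01222 = 0.6649 eV.
λ = hc/ΔE = 1240 / 0.6649 = 1860 nm.

1860 nm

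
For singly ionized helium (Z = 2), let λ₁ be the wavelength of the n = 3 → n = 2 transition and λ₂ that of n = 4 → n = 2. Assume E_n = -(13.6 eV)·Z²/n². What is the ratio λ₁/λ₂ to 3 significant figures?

1.35

λ ∝ 1/ΔE ∝ 1/(1/n_f² − 1/n_i²), and the Z² and hc factors cancel in the ratio.
λ₁/λ₂ = (1/2² − 1/4²)/(1/2² − 1/3²) = 0.1875/0.1389 = 1.35.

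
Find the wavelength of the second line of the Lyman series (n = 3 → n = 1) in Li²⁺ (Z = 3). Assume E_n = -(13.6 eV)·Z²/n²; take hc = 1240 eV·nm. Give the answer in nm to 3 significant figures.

The Lyman series terminates on n_f = 1; the second line has n_i = 1+2 = 3.
ΔE = 122.4 × (1/1² − 1/3²) = 108.8 eV.
λ = 1240 / 108.8 = 11.4 nm.

11.4 nm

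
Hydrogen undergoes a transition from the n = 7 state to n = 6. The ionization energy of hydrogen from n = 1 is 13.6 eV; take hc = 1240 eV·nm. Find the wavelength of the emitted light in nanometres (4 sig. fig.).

ΔE = 13.60 × (1/6² − 1/7²) = 13.60 × 0.007370 = 0.1002 eV.
λ = hc/ΔE = 1240 / 0.1002 = 12370 nm.

12370 nm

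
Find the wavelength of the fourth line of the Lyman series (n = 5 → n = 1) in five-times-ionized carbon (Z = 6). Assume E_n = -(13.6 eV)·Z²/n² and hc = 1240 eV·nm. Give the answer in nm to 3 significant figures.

2.64 nm

The Lyman series terminates on n_f = 1; the fourth line has n_i = 1+4 = 5.
ΔE = 489.6 × (1/1² − 1/5²) = 470.0 eV.
λ = 1240 / 470.0 = 2.64 nm.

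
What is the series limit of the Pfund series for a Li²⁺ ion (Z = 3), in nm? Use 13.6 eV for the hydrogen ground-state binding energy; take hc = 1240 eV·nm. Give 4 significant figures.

The Pfund series has lower level n_f = 5; the series limit corresponds to n_i → ∞.
ΔE_max = 13.6 × 9 / 5² = 4.896 eV.
λ_min = 1240 / 4.896 = 253.3 nm.

253.3 nm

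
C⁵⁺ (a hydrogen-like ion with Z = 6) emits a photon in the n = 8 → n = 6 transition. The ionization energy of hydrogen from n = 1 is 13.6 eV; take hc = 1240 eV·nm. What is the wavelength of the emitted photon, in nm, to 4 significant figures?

For Z = 6 the level energies scale as Z², so the effective Rydberg energy is 13.6 × 36 = 489.6 eV.
ΔE = 489.6 × (1/6² − 1/8²) = 489.6 × 0.01215 = 5.950 eV.
λ = hc/ΔE = 1240 / 5.950 = 208.4 nm.

208.4 nm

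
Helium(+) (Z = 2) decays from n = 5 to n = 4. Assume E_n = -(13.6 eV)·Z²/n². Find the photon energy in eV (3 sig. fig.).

1.22 eV

The Bohr energies scale as Z², so for Z = 2: E_n = −54.40/n² eV.
E_5 = −54.40/25 = −2.176 eV and E_4 = −54.40/16 = −3.400 eV.
The photon energy is |E_5 − E_4| = 1.22 eV.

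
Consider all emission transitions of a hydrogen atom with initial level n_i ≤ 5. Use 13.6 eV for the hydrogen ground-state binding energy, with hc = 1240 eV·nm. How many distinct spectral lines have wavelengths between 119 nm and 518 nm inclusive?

Enumerate all n_i → n_f pairs with 1 ≤ n_f < n_i ≤ 5 and compute λ = 1240 / [13.6·1·(1/n_f² − 1/n_i²)].
Lines falling in [119, 518] nm: 2→1 (121.6 nm), 5→2 (434.2 nm), 4→2 (486.3 nm).

3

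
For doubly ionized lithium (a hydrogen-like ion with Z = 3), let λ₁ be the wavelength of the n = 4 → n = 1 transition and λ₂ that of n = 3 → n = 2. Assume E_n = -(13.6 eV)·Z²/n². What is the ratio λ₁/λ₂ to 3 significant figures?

0.148

λ ∝ 1/ΔE ∝ 1/(1/n_f² − 1/n_i²), and the Z² and hc factors cancel in the ratio.
λ₁/λ₂ = (1/2² − 1/3²)/(1/1² − 1/4²) = 0.1389/0.9375 = 0.148.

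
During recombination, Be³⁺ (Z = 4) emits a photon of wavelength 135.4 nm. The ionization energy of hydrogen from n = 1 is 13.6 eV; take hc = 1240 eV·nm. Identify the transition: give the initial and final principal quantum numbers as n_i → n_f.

n_i = 7, n_f = 4

The photon energy is ΔE = hc/λ = 1240 / 135.4 = 9.158 eV.
With Z = 4, ΔE = 217.6 × (1/n_f² − 1/n_i²), so 1/n_f² − 1/n_i² = 0.04209.
Trying n_f = 4 gives 1/n_i² = 0.02041, i.e. n_i ≈ 7; this pair matches.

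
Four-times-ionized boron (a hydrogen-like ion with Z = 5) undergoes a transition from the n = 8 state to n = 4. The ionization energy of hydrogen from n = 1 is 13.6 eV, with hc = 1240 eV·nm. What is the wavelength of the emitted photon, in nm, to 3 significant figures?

77.8 nm

For Z = 5 the level energies scale as Z², so the effective Rydberg energy is 13.6 × 25 = 340.0 eV.
ΔE = 340.0 × (1/4² − 1/8²) = 340.0 × 0.04688 = 15.94 eV.
λ = hc/ΔE = 1240 / 15.94 = 77.8 nm.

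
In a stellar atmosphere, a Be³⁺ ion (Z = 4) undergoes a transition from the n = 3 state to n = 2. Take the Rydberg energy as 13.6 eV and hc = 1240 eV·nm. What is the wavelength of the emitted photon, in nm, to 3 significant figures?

41.0 nm

For Z = 4 the level energies scale as Z², so the effective Rydberg energy is 13.6 × 16 = 217.6 eV.
ΔE = 217.6 × (1/2² − 1/3²) = 217.6 × 0.1389 = 30.22 eV.
λ = hc/ΔE = 1240 / 30.22 = 41.0 nm.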